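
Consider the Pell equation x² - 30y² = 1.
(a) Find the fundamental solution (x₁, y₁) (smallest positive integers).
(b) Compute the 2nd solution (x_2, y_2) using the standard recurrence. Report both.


Step 1: Find the fundamental solution (x₁, y₁) of x² - 30y² = 1.
  Expand √30 as a continued fraction. a₀ = ⌊√30⌋ = 5; iterate m_{k+1} = d_k·a_k − m_k, d_{k+1} = (30 − m_{k+1}²)/d_k, a_{k+1} = ⌊(a₀ + m_{k+1})/d_{k+1}⌋ (starting m₀ = 0, d₀ = 1), with convergents p_k = a_k·p_{k-1} + p_{k-2}, q_k = a_k·q_{k-1} + q_{k-2} (p₋₁ = 1, q₋₁ = 0):
  k = 0: a₀ = 5; p₀/q₀ = 5/1; p₀² − 30·q₀² = 25 − 30 = -5.
  k = 1: m = 5, d = 5, a = ⌊(5 + 5)/5⌋ = 2; p/q = (2·5 + 1)/(2·1 + 0) = 11/2; p² − 30·q² = 121 − 120 = 1.
  The first convergent with p² − 30·q² = 1 gives the fundamental solution (x₁, y₁) = (11, 2).
Step 2: Apply the recurrence (x_{n+1}, y_{n+1}) = (x₁x_n + 30y₁y_n, x₁y_n + y₁x_n) repeatedly.
  From (x_1, y_1) = (11, 2): x_2 = 11·11 + 30·2·2 = 241; y_2 = 11·2 + 2·11 = 44.
Step 3: Verify x_2² - 30·y_2² = 58081 - 58080 = 1 (should be 1). ✓

(x_1, y_1) = (11, 2); (x_2, y_2) = (241, 44).


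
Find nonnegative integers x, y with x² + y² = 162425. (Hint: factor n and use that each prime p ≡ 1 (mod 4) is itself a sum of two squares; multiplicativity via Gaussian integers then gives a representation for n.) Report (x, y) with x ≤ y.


Step 1: Factor n = 162425 = 5^2 · 73 · 89.
Step 2: Check the mod-4 condition on each prime factor: 5 ≡ 1 (mod 4), exponent 2; 73 ≡ 1 (mod 4), exponent 1; 89 ≡ 1 (mod 4), exponent 1.
All primes ≡ 3 (mod 4) appear to even exponent (or don't appear), so by the two-squares theorem n IS expressible as a sum of two squares.
Step 3: Build a representation. Group n = k² · m with k = 5 and m = 73 · 89 = 6497 (a product of primes ≡ 1 (mod 4)); a representation of m scales to one of n via (k·x)² + (k·y)² = k²(x² + y²). Each prime p ≡ 1 (mod 4) is itself a sum of two squares; find a² by testing p − a² for a perfect square:
  73: 73 − 1² = 72, 73 − 2² = 69, 73 − 3² = 64 = 8² ⇒ 73 = 3² + 8².
  89: 89 − 1² = 88, 89 − 2² = 85, 89 − 3² = 80, 89 − 4² = 73, 89 − 5² = 64 = 8² ⇒ 89 = 5² + 8².
  Combine using the Brahmagupta–Fibonacci identity (a² + b²)(c² + d²) = (ac − bd)² + (ad + bc)² = (ac + bd)² + (ad − bc)²:
  73 · 89 = 6497: from (3² + 8²)(5² + 8²), take (3·5 − 8·8, 3·8 + 8·5) = (15 − 64, 24 + 40) = (-49, 64); dropping signs (only squares matter) gives (49, 64); check 49² + 64² = 2401 + 4096 = 6497 ✓.
  Scale by k = 5: (5·49, 5·64) = (245, 320).
Step 4: Order so x ≤ y and verify: 245² + 320² = 60025 + 102400 = 162425 = n. ✓

n = 162425 = 245² + 320² (one valid representation with x ≤ y).


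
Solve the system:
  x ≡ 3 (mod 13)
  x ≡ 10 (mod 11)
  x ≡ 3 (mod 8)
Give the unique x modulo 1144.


Moduli 13, 11, 8 are pairwise coprime; by CRT there is a unique solution modulo M = 13 · 11 · 8 = 1144.
Solve pairwise, accumulating the modulus:
  Start with x ≡ 3 (mod 13).
  Combine with x ≡ 10 (mod 11): since gcd(13, 11) = 1, we get a unique residue mod 143.
    Write x = 3 + 13·t and substitute into x ≡ 10 (mod 11): 13·t ≡ 10 − 3 = 7 (mod 11).
    Reduce coefficients mod 11: 2·t ≡ 7 (mod 11).
    The inverse of 2 mod 11 is 6 (since 2·6 = 12 = 1·11 + 1), so t ≡ 6·7 = 42 ≡ 9 (mod 11).
    Then x = 3 + 13·9 = 120, valid modulo lcm(13, 11) = 143: x ≡ 120 (mod 143).
  Combine with x ≡ 3 (mod 8): since gcd(143, 8) = 1, we get a unique residue mod 1144.
    Write x = 120 + 143·t and substitute into x ≡ 3 (mod 8): 143·t ≡ 3 − 120 = -117 (mod 8).
    Reduce coefficients mod 8: 7·t ≡ 3 (mod 8).
    The inverse of 7 mod 8 is 7 (since 7·7 = 49 = 6·8 + 1), so t ≡ 7·3 = 21 ≡ 5 (mod 8).
    Then x = 120 + 143·5 = 835, valid modulo lcm(143, 8) = 1144: x ≡ 835 (mod 1144).
Verify: 835 mod 13 = 3 ✓, 835 mod 11 = 10 ✓, 835 mod 8 = 3 ✓.

x ≡ 835 (mod 1144).


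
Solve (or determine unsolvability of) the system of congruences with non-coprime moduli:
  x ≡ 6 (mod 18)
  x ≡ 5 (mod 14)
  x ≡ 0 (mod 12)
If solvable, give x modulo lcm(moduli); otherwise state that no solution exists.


Moduli 18, 14, 12 are not pairwise coprime, so CRT works modulo lcm(m_i) when all pairwise compatibility conditions hold.
Pairwise compatibility: gcd(m_i, m_j) must divide a_i - a_j for every pair.
Merge one congruence at a time:
  Start: x ≡ 6 (mod 18).
  Combine with x ≡ 5 (mod 14): gcd(18, 14) = 2, and 5 - 6 = -1 is NOT divisible by 2.
    ⇒ system is inconsistent (no integer solution).

No solution (the system is inconsistent).


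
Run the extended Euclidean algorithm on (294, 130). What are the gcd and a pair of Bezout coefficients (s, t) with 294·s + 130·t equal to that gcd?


Euclidean algorithm on (294, 130) — divide until remainder is 0:
  294 = 2 · 130 + 34
  130 = 3 · 34 + 28
  34 = 1 · 28 + 6
  28 = 4 · 6 + 4
  6 = 1 · 4 + 2
  4 = 2 · 2 + 0
gcd(294, 130) = 2.
Track Bezout coefficients alongside the remainders: start with r₀ = 294 = a·1 + b·0 (s = 1, t = 0) and r₁ = 130 = a·0 + b·1 (s = 0, t = 1); each new remainder r_{k+1} = r_{k-1} − q_k·r_k inherits s_{k+1} = s_{k-1} − q_k·s_k, t_{k+1} = t_{k-1} − q_k·t_k, so r_k = a·s_k + b·t_k at every step:
  q = 2: r = 34, s = 1 − 2·0 = 1, t = 0 − 2·1 = -2  (check: 294·1 + 130·(-2) = 34)
  q = 3: r = 28, s = 0 − 3·1 = -3, t = 1 − 3·(-2) = 7  (check: 294·(-3) + 130·7 = 28)
  q = 1: r = 6, s = 1 − 1·(-3) = 4, t = -2 − 1·7 = -9  (check: 294·4 + 130·(-9) = 6)
  q = 4: r = 4, s = -3 − 4·4 = -19, t = 7 − 4·(-9) = 43  (check: 294·(-19) + 130·43 = 4)
  q = 1: r = 2, s = 4 − 1·(-19) = 23, t = -9 − 1·43 = -52  (check: 294·23 + 130·(-52) = 2)
The row with r = 2 (the gcd) gives the Bezout coefficients s = 23, t = -52.
Result: 294 · (23) + 130 · (-52) = 2.

gcd(294, 130) = 2; s = 23, t = -52 (check: 294·23 + 130·(-52) = 2).


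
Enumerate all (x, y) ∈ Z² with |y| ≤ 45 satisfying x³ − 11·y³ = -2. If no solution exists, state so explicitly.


The equation is x³ - 11y³ = -2. For fixed y, x³ = 11·y³ − 2, so a solution requires the RHS to be a perfect cube.
Strategy: iterate y from -45 to 45, compute RHS = 11·y³ − 2, and check whether it is a (positive or negative) perfect cube.
Check small values of y:
  y = 0: RHS = -2 is not a perfect cube.
  y = 1: RHS = 9 is not a perfect cube.
  y = -1: RHS = -13 is not a perfect cube.
  y = 2: RHS = 86 is not a perfect cube.
  y = -2: RHS = -90 is not a perfect cube.
  y = 3: RHS = 295 is not a perfect cube.
  y = -3: RHS = -299 is not a perfect cube.
Continuing the search up to |y| = 45 finds no solutions either.
No (x, y) in the scanned range satisfies the equation.

No integer solutions with |y| ≤ 45.


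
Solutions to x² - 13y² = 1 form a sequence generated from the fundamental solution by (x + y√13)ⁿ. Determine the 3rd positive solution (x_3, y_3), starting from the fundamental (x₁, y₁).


Step 1: Find the fundamental solution (x₁, y₁) of x² - 13y² = 1.
  Expand √13 as a continued fraction. a₀ = ⌊√13⌋ = 3; iterate m_{k+1} = d_k·a_k − m_k, d_{k+1} = (13 − m_{k+1}²)/d_k, a_{k+1} = ⌊(a₀ + m_{k+1})/d_{k+1}⌋ (starting m₀ = 0, d₀ = 1), with convergents p_k = a_k·p_{k-1} + p_{k-2}, q_k = a_k·q_{k-1} + q_{k-2} (p₋₁ = 1, q₋₁ = 0):
  k = 0: a₀ = 3; p₀/q₀ = 3/1; p₀² − 13·q₀² = 9 − 13 = -4.
  k = 1: m = 3, d = 4, a = ⌊(3 + 3)/4⌋ = 1; p/q = (1·3 + 1)/(1·1 + 0) = 4/1; p² − 13·q² = 16 − 13 = 3.
  k = 2: m = 1, d = 3, a = ⌊(3 + 1)/3⌋ = 1; p/q = (1·4 + 3)/(1·1 + 1) = 7/2; p² − 13·q² = 49 − 52 = -3.
  k = 3: m = 2, d = 3, a = ⌊(3 + 2)/3⌋ = 1; p/q = (1·7 + 4)/(1·2 + 1) = 11/3; p² − 13·q² = 121 − 117 = 4.
  k = 4: m = 1, d = 4, a = ⌊(3 + 1)/4⌋ = 1; p/q = (1·11 + 7)/(1·3 + 2) = 18/5; p² − 13·q² = 324 − 325 = -1.
  k = 5: m = 3, d = 1, a = ⌊(3 + 3)/1⌋ = 6; p/q = (6·18 + 11)/(6·5 + 3) = 119/33; p² − 13·q² = 14161 − 14157 = 4.
  k = 6: m = 3, d = 4, a = ⌊(3 + 3)/4⌋ = 1; p/q = (1·119 + 18)/(1·33 + 5) = 137/38; p² − 13·q² = 18769 − 18772 = -3.
  k = 7: m = 1, d = 3, a = ⌊(3 + 1)/3⌋ = 1; p/q = (1·137 + 119)/(1·38 + 33) = 256/71; p² − 13·q² = 65536 − 65533 = 3.
  k = 8: m = 2, d = 3, a = ⌊(3 + 2)/3⌋ = 1; p/q = (1·256 + 137)/(1·71 + 38) = 393/109; p² − 13·q² = 154449 − 154453 = -4.
  k = 9: m = 1, d = 4, a = ⌊(3 + 1)/4⌋ = 1; p/q = (1·393 + 256)/(1·109 + 71) = 649/180; p² − 13·q² = 421201 − 421200 = 1.
  The first convergent with p² − 13·q² = 1 gives the fundamental solution (x₁, y₁) = (649, 180).
Step 2: Apply the recurrence (x_{n+1}, y_{n+1}) = (x₁x_n + 13y₁y_n, x₁y_n + y₁x_n) repeatedly.
  From (x_1, y_1) = (649, 180): x_2 = 649·649 + 13·180·180 = 842401; y_2 = 649·180 + 180·649 = 233640.
  From (x_2, y_2) = (842401, 233640): x_3 = 649·842401 + 13·180·233640 = 1093435849; y_3 = 649·233640 + 180·842401 = 303264540.
Step 3: Verify x_3² - 13·y_3² = 1195601955878350801 - 1195601955878350800 = 1 (should be 1). ✓

(x_1, y_1) = (649, 180); (x_3, y_3) = (1093435849, 303264540).


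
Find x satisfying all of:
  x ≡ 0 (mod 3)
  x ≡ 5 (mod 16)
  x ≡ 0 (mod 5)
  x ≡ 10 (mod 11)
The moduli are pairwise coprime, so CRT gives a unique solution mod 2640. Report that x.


Product of moduli M = 3 · 16 · 5 · 11 = 2640.
Merge one congruence at a time:
  Start: x ≡ 0 (mod 3).
  Combine with x ≡ 5 (mod 16); new modulus lcm = 48.
    Write x = 0 + 3·t and substitute into x ≡ 5 (mod 16): 3·t ≡ 5 − 0 = 5 (mod 16).
    The inverse of 3 mod 16 is 11 (since 3·11 = 33 = 2·16 + 1), so t ≡ 11·5 = 55 ≡ 7 (mod 16).
    Then x = 0 + 3·7 = 21, valid modulo lcm(3, 16) = 48: x ≡ 21 (mod 48).
  Combine with x ≡ 0 (mod 5); new modulus lcm = 240.
    Write x = 21 + 48·t and substitute into x ≡ 0 (mod 5): 48·t ≡ 0 − 21 = -21 (mod 5).
    Reduce coefficients mod 5: 3·t ≡ 4 (mod 5).
    The inverse of 3 mod 5 is 2 (since 3·2 = 6 = 1·5 + 1), so t ≡ 2·4 = 8 ≡ 3 (mod 5).
    Then x = 21 + 48·3 = 165, valid modulo lcm(48, 5) = 240: x ≡ 165 (mod 240).
  Combine with x ≡ 10 (mod 11); new modulus lcm = 2640.
    Write x = 165 + 240·t and substitute into x ≡ 10 (mod 11): 240·t ≡ 10 − 165 = -155 (mod 11).
    Reduce coefficients mod 11: 9·t ≡ 10 (mod 11).
    The inverse of 9 mod 11 is 5 (since 9·5 = 45 = 4·11 + 1), so t ≡ 5·10 = 50 ≡ 6 (mod 11).
    Then x = 165 + 240·6 = 1605, valid modulo lcm(240, 11) = 2640: x ≡ 1605 (mod 2640).
Verify against each original: 1605 mod 3 = 0, 1605 mod 16 = 5, 1605 mod 5 = 0, 1605 mod 11 = 10.

x ≡ 1605 (mod 2640).


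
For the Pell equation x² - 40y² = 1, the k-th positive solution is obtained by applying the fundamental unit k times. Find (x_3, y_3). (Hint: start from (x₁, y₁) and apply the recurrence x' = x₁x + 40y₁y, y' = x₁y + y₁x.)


Step 1: Find the fundamental solution (x₁, y₁) of x² - 40y² = 1.
  Expand √40 as a continued fraction. a₀ = ⌊√40⌋ = 6; iterate m_{k+1} = d_k·a_k − m_k, d_{k+1} = (40 − m_{k+1}²)/d_k, a_{k+1} = ⌊(a₀ + m_{k+1})/d_{k+1}⌋ (starting m₀ = 0, d₀ = 1), with convergents p_k = a_k·p_{k-1} + p_{k-2}, q_k = a_k·q_{k-1} + q_{k-2} (p₋₁ = 1, q₋₁ = 0):
  k = 0: a₀ = 6; p₀/q₀ = 6/1; p₀² − 40·q₀² = 36 − 40 = -4.
  k = 1: m = 6, d = 4, a = ⌊(6 + 6)/4⌋ = 3; p/q = (3·6 + 1)/(3·1 + 0) = 19/3; p² − 40·q² = 361 − 360 = 1.
  The first convergent with p² − 40·q² = 1 gives the fundamental solution (x₁, y₁) = (19, 3).
Step 2: Apply the recurrence (x_{n+1}, y_{n+1}) = (x₁x_n + 40y₁y_n, x₁y_n + y₁x_n) repeatedly.
  From (x_1, y_1) = (19, 3): x_2 = 19·19 + 40·3·3 = 721; y_2 = 19·3 + 3·19 = 114.
  From (x_2, y_2) = (721, 114): x_3 = 19·721 + 40·3·114 = 27379; y_3 = 19·114 + 3·721 = 4329.
Step 3: Verify x_3² - 40·y_3² = 749609641 - 749609640 = 1 (should be 1). ✓

(x_1, y_1) = (19, 3); (x_3, y_3) = (27379, 4329).


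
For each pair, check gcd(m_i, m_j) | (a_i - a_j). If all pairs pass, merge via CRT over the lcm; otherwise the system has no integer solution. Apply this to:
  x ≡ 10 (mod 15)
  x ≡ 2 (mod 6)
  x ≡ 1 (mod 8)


Moduli 15, 6, 8 are not pairwise coprime, so CRT works modulo lcm(m_i) when all pairwise compatibility conditions hold.
Pairwise compatibility: gcd(m_i, m_j) must divide a_i - a_j for every pair.
Merge one congruence at a time:
  Start: x ≡ 10 (mod 15).
  Combine with x ≡ 2 (mod 6): gcd(15, 6) = 3, and 2 - 10 = -8 is NOT divisible by 3.
    ⇒ system is inconsistent (no integer solution).

No solution (the system is inconsistent).


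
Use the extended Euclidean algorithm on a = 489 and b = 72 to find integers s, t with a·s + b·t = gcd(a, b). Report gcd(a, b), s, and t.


Euclidean algorithm on (489, 72) — divide until remainder is 0:
  489 = 6 · 72 + 57
  72 = 1 · 57 + 15
  57 = 3 · 15 + 12
  15 = 1 · 12 + 3
  12 = 4 · 3 + 0
gcd(489, 72) = 3.
Track Bezout coefficients alongside the remainders: start with r₀ = 489 = a·1 + b·0 (s = 1, t = 0) and r₁ = 72 = a·0 + b·1 (s = 0, t = 1); each new remainder r_{k+1} = r_{k-1} − q_k·r_k inherits s_{k+1} = s_{k-1} − q_k·s_k, t_{k+1} = t_{k-1} − q_k·t_k, so r_k = a·s_k + b·t_k at every step:
  q = 6: r = 57, s = 1 − 6·0 = 1, t = 0 − 6·1 = -6  (check: 489·1 + 72·(-6) = 57)
  q = 1: r = 15, s = 0 − 1·1 = -1, t = 1 − 1·(-6) = 7  (check: 489·(-1) + 72·7 = 15)
  q = 3: r = 12, s = 1 − 3·(-1) = 4, t = -6 − 3·7 = -27  (check: 489·4 + 72·(-27) = 12)
  q = 1: r = 3, s = -1 − 1·4 = -5, t = 7 − 1·(-27) = 34  (check: 489·(-5) + 72·34 = 3)
The row with r = 3 (the gcd) gives the Bezout coefficients s = -5, t = 34.
Result: 489 · (-5) + 72 · (34) = 3.

gcd(489, 72) = 3; s = -5, t = 34 (check: 489·(-5) + 72·34 = 3).


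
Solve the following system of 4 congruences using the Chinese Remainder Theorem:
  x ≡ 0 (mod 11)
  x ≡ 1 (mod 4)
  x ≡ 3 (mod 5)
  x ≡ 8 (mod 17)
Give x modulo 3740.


Product of moduli M = 11 · 4 · 5 · 17 = 3740.
Merge one congruence at a time:
  Start: x ≡ 0 (mod 11).
  Combine with x ≡ 1 (mod 4); new modulus lcm = 44.
    Write x = 0 + 11·t and substitute into x ≡ 1 (mod 4): 11·t ≡ 1 − 0 = 1 (mod 4).
    Reduce coefficients mod 4: 3·t ≡ 1 (mod 4).
    The inverse of 3 mod 4 is 3 (since 3·3 = 9 = 2·4 + 1), so t ≡ 3·1 = 3 ≡ 3 (mod 4).
    Then x = 0 + 11·3 = 33, valid modulo lcm(11, 4) = 44: x ≡ 33 (mod 44).
  Combine with x ≡ 3 (mod 5); new modulus lcm = 220.
    Write x = 33 + 44·t and substitute into x ≡ 3 (mod 5): 44·t ≡ 3 − 33 = -30 (mod 5).
    Reduce coefficients mod 5: 4·t ≡ 0 (mod 5).
    The inverse of 4 mod 5 is 4 (since 4·4 = 16 = 3·5 + 1), so t ≡ 4·0 = 0 ≡ 0 (mod 5).
    Then x = 33 + 44·0 = 33, valid modulo lcm(44, 5) = 220: x ≡ 33 (mod 220).
  Combine with x ≡ 8 (mod 17); new modulus lcm = 3740.
    Write x = 33 + 220·t and substitute into x ≡ 8 (mod 17): 220·t ≡ 8 − 33 = -25 (mod 17).
    Reduce coefficients mod 17: 16·t ≡ 9 (mod 17).
    The inverse of 16 mod 17 is 16 (since 16·16 = 256 = 15·17 + 1), so t ≡ 16·9 = 144 ≡ 8 (mod 17).
    Then x = 33 + 220·8 = 1793, valid modulo lcm(220, 17) = 3740: x ≡ 1793 (mod 3740).
Verify against each original: 1793 mod 11 = 0, 1793 mod 4 = 1, 1793 mod 5 = 3, 1793 mod 17 = 8.

x ≡ 1793 (mod 3740).


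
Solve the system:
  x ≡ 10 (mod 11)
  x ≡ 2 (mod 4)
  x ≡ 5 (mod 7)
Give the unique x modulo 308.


Moduli 11, 4, 7 are pairwise coprime; by CRT there is a unique solution modulo M = 11 · 4 · 7 = 308.
Solve pairwise, accumulating the modulus:
  Start with x ≡ 10 (mod 11).
  Combine with x ≡ 2 (mod 4): since gcd(11, 4) = 1, we get a unique residue mod 44.
    Write x = 10 + 11·t and substitute into x ≡ 2 (mod 4): 11·t ≡ 2 − 10 = -8 (mod 4).
    Reduce coefficients mod 4: 3·t ≡ 0 (mod 4).
    The inverse of 3 mod 4 is 3 (since 3·3 = 9 = 2·4 + 1), so t ≡ 3·0 = 0 ≡ 0 (mod 4).
    Then x = 10 + 11·0 = 10, valid modulo lcm(11, 4) = 44: x ≡ 10 (mod 44).
  Combine with x ≡ 5 (mod 7): since gcd(44, 7) = 1, we get a unique residue mod 308.
    Write x = 10 + 44·t and substitute into x ≡ 5 (mod 7): 44·t ≡ 5 − 10 = -5 (mod 7).
    Reduce coefficients mod 7: 2·t ≡ 2 (mod 7).
    The inverse of 2 mod 7 is 4 (since 2·4 = 8 = 1·7 + 1), so t ≡ 4·2 = 8 ≡ 1 (mod 7).
    Then x = 10 + 44·1 = 54, valid modulo lcm(44, 7) = 308: x ≡ 54 (mod 308).
Verify: 54 mod 11 = 10 ✓, 54 mod 4 = 2 ✓, 54 mod 7 = 5 ✓.

x ≡ 54 (mod 308).


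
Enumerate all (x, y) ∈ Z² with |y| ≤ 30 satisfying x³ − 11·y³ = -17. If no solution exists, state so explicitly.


The equation is x³ - 11y³ = -17. For fixed y, x³ = 11·y³ − 17, so a solution requires the RHS to be a perfect cube.
Strategy: iterate y from -30 to 30, compute RHS = 11·y³ − 17, and check whether it is a (positive or negative) perfect cube.
Check small values of y:
  y = 0: RHS = -17 is not a perfect cube.
  y = 1: RHS = -6 is not a perfect cube.
  y = -1: RHS = -28 is not a perfect cube.
  y = 2: RHS = 71 is not a perfect cube.
  y = -2: RHS = -105 is not a perfect cube.
  y = 3: RHS = 280 is not a perfect cube.
  y = -3: RHS = -314 is not a perfect cube.
Continuing the search up to |y| = 30 finds no solutions either.
No (x, y) in the scanned range satisfies the equation.

No integer solutions with |y| ≤ 30.


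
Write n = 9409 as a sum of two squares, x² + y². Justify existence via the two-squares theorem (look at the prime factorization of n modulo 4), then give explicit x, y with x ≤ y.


Step 1: Factor n = 9409 = 97^2.
Step 2: Check the mod-4 condition on each prime factor: 97 ≡ 1 (mod 4), exponent 2.
All primes ≡ 3 (mod 4) appear to even exponent (or don't appear), so by the two-squares theorem n IS expressible as a sum of two squares.
Step 3: Build a representation. Here n = 97 · 97 is a product of primes ≡ 1 (mod 4). Each prime p ≡ 1 (mod 4) is itself a sum of two squares; find a² by testing p − a² for a perfect square:
  97: 97 − 1² = 96, 97 − 2² = 93, 97 − 3² = 88, 97 − 4² = 81 = 9² ⇒ 97 = 4² + 9².
  Combine using the Brahmagupta–Fibonacci identity (a² + b²)(c² + d²) = (ac − bd)² + (ad + bc)² = (ac + bd)² + (ad − bc)²:
  97 · 97 = 9409: from (4² + 9²)(4² + 9²), take (4·4 − 9·9, 4·9 + 9·4) = (16 − 81, 36 + 36) = (-65, 72); dropping signs (only squares matter) gives (65, 72); check 65² + 72² = 4225 + 5184 = 9409 ✓.
Step 4: Order so x ≤ y and verify: 65² + 72² = 4225 + 5184 = 9409 = n. ✓

n = 9409 = 65² + 72² (one valid representation with x ≤ y).


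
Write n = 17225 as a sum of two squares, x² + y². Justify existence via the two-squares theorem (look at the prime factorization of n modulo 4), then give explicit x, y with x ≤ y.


Step 1: Factor n = 17225 = 5^2 · 13 · 53.
Step 2: Check the mod-4 condition on each prime factor: 5 ≡ 1 (mod 4), exponent 2; 13 ≡ 1 (mod 4), exponent 1; 53 ≡ 1 (mod 4), exponent 1.
All primes ≡ 3 (mod 4) appear to even exponent (or don't appear), so by the two-squares theorem n IS expressible as a sum of two squares.
Step 3: Build a representation. Group n = k² · m with k = 5 and m = 13 · 53 = 689 (a product of primes ≡ 1 (mod 4)); a representation of m scales to one of n via (k·x)² + (k·y)² = k²(x² + y²). Each prime p ≡ 1 (mod 4) is itself a sum of two squares; find a² by testing p − a² for a perfect square:
  13: 13 − 1² = 12, 13 − 2² = 9 = 3² ⇒ 13 = 2² + 3².
  53: 53 − 1² = 52, 53 − 2² = 49 = 7² ⇒ 53 = 2² + 7².
  Combine using the Brahmagupta–Fibonacci identity (a² + b²)(c² + d²) = (ac − bd)² + (ad + bc)² = (ac + bd)² + (ad − bc)²:
  13 · 53 = 689: from (2² + 3²)(2² + 7²), take (2·2 − 3·7, 2·7 + 3·2) = (4 − 21, 14 + 6) = (-17, 20); dropping signs (only squares matter) gives (17, 20); check 17² + 20² = 289 + 400 = 689 ✓.
  Scale by k = 5: (5·17, 5·20) = (85, 100).
Step 4: Order so x ≤ y and verify: 85² + 100² = 7225 + 10000 = 17225 = n. ✓

n = 17225 = 85² + 100² (one valid representation with x ≤ y).


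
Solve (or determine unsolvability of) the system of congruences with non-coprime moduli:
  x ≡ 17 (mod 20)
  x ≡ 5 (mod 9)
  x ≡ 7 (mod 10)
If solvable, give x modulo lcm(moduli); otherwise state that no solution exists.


Moduli 20, 9, 10 are not pairwise coprime, so CRT works modulo lcm(m_i) when all pairwise compatibility conditions hold.
Pairwise compatibility: gcd(m_i, m_j) must divide a_i - a_j for every pair.
Merge one congruence at a time:
  Start: x ≡ 17 (mod 20).
  Combine with x ≡ 5 (mod 9): gcd(20, 9) = 1; 5 - 17 = -12, which IS divisible by 1, so compatible.
    Write x = 17 + 20·t and substitute into x ≡ 5 (mod 9): 20·t ≡ 5 − 17 = -12 (mod 9).
    Reduce coefficients mod 9: 2·t ≡ 6 (mod 9).
    The inverse of 2 mod 9 is 5 (since 2·5 = 10 = 1·9 + 1), so t ≡ 5·6 = 30 ≡ 3 (mod 9).
    Then x = 17 + 20·3 = 77, valid modulo lcm(20, 9) = 180: x ≡ 77 (mod 180).
  Combine with x ≡ 7 (mod 10): gcd(180, 10) = 10; 7 - 77 = -70, which IS divisible by 10, so compatible.
    Write x = 77 + 180·t and substitute into x ≡ 7 (mod 10): 180·t ≡ 7 − 77 = -70 (mod 10).
    Divide the congruence (and modulus) by g = 10: 18·t ≡ -7 (mod 1).
    Modulo 1 every t works; take t = 0.
    Then x = 77 + 180·0 = 77, valid modulo lcm(180, 10) = 180: x ≡ 77 (mod 180).
Verify: 77 mod 20 = 17, 77 mod 9 = 5, 77 mod 10 = 7.

x ≡ 77 (mod 180).


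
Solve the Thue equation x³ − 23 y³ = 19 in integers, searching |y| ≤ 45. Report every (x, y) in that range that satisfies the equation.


The equation is x³ - 23y³ = 19. For fixed y, x³ = 23·y³ + 19, so a solution requires the RHS to be a perfect cube.
Strategy: iterate y from -45 to 45, compute RHS = 23·y³ + 19, and check whether it is a (positive or negative) perfect cube.
Check small values of y:
  y = 0: RHS = 19 is not a perfect cube.
  y = 1: RHS = 42 is not a perfect cube.
  y = -1: RHS = -4 is not a perfect cube.
  y = 2: RHS = 203 is not a perfect cube.
  y = -2: RHS = -165 is not a perfect cube.
  y = 3: RHS = 640 is not a perfect cube.
  y = -3: RHS = -602 is not a perfect cube.
Continuing the search up to |y| = 45 finds no solutions either.
No (x, y) in the scanned range satisfies the equation.

No integer solutions with |y| ≤ 45.


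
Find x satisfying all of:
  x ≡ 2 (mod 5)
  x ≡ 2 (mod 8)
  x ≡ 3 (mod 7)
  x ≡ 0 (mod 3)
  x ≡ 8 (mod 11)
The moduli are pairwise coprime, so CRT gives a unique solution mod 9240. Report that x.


Product of moduli M = 5 · 8 · 7 · 3 · 11 = 9240.
Merge one congruence at a time:
  Start: x ≡ 2 (mod 5).
  Combine with x ≡ 2 (mod 8); new modulus lcm = 40.
    Write x = 2 + 5·t and substitute into x ≡ 2 (mod 8): 5·t ≡ 2 − 2 = 0 (mod 8).
    The inverse of 5 mod 8 is 5 (since 5·5 = 25 = 3·8 + 1), so t ≡ 5·0 = 0 ≡ 0 (mod 8).
    Then x = 2 + 5·0 = 2, valid modulo lcm(5, 8) = 40: x ≡ 2 (mod 40).
  Combine with x ≡ 3 (mod 7); new modulus lcm = 280.
    Write x = 2 + 40·t and substitute into x ≡ 3 (mod 7): 40·t ≡ 3 − 2 = 1 (mod 7).
    Reduce coefficients mod 7: 5·t ≡ 1 (mod 7).
    The inverse of 5 mod 7 is 3 (since 5·3 = 15 = 2·7 + 1), so t ≡ 3·1 = 3 ≡ 3 (mod 7).
    Then x = 2 + 40·3 = 122, valid modulo lcm(40, 7) = 280: x ≡ 122 (mod 280).
  Combine with x ≡ 0 (mod 3); new modulus lcm = 840.
    Write x = 122 + 280·t and substitute into x ≡ 0 (mod 3): 280·t ≡ 0 − 122 = -122 (mod 3).
    Reduce coefficients mod 3: 1·t ≡ 1 (mod 3).
    So t ≡ 1 (mod 3).
    Then x = 122 + 280·1 = 402, valid modulo lcm(280, 3) = 840: x ≡ 402 (mod 840).
  Combine with x ≡ 8 (mod 11); new modulus lcm = 9240.
    Write x = 402 + 840·t and substitute into x ≡ 8 (mod 11): 840·t ≡ 8 − 402 = -394 (mod 11).
    Reduce coefficients mod 11: 4·t ≡ 2 (mod 11).
    The inverse of 4 mod 11 is 3 (since 4·3 = 12 = 1·11 + 1), so t ≡ 3·2 = 6 ≡ 6 (mod 11).
    Then x = 402 + 840·6 = 5442, valid modulo lcm(840, 11) = 9240: x ≡ 5442 (mod 9240).
Verify against each original: 5442 mod 5 = 2, 5442 mod 8 = 2, 5442 mod 7 = 3, 5442 mod 3 = 0, 5442 mod 11 = 8.

x ≡ 5442 (mod 9240).


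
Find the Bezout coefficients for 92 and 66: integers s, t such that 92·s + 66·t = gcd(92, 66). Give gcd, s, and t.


Euclidean algorithm on (92, 66) — divide until remainder is 0:
  92 = 1 · 66 + 26
  66 = 2 · 26 + 14
  26 = 1 · 14 + 12
  14 = 1 · 12 + 2
  12 = 6 · 2 + 0
gcd(92, 66) = 2.
Track Bezout coefficients alongside the remainders: start with r₀ = 92 = a·1 + b·0 (s = 1, t = 0) and r₁ = 66 = a·0 + b·1 (s = 0, t = 1); each new remainder r_{k+1} = r_{k-1} − q_k·r_k inherits s_{k+1} = s_{k-1} − q_k·s_k, t_{k+1} = t_{k-1} − q_k·t_k, so r_k = a·s_k + b·t_k at every step:
  q = 1: r = 26, s = 1 − 1·0 = 1, t = 0 − 1·1 = -1  (check: 92·1 + 66·(-1) = 26)
  q = 2: r = 14, s = 0 − 2·1 = -2, t = 1 − 2·(-1) = 3  (check: 92·(-2) + 66·3 = 14)
  q = 1: r = 12, s = 1 − 1·(-2) = 3, t = -1 − 1·3 = -4  (check: 92·3 + 66·(-4) = 12)
  q = 1: r = 2, s = -2 − 1·3 = -5, t = 3 − 1·(-4) = 7  (check: 92·(-5) + 66·7 = 2)
The row with r = 2 (the gcd) gives the Bezout coefficients s = -5, t = 7.
Result: 92 · (-5) + 66 · (7) = 2.

gcd(92, 66) = 2; s = -5, t = 7 (check: 92·(-5) + 66·7 = 2).


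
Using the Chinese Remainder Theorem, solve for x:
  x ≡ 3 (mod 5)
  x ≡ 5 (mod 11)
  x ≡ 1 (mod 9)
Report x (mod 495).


Moduli 5, 11, 9 are pairwise coprime; by CRT there is a unique solution modulo M = 5 · 11 · 9 = 495.
Solve pairwise, accumulating the modulus:
  Start with x ≡ 3 (mod 5).
  Combine with x ≡ 5 (mod 11): since gcd(5, 11) = 1, we get a unique residue mod 55.
    Write x = 3 + 5·t and substitute into x ≡ 5 (mod 11): 5·t ≡ 5 − 3 = 2 (mod 11).
    The inverse of 5 mod 11 is 9 (since 5·9 = 45 = 4·11 + 1), so t ≡ 9·2 = 18 ≡ 7 (mod 11).
    Then x = 3 + 5·7 = 38, valid modulo lcm(5, 11) = 55: x ≡ 38 (mod 55).
  Combine with x ≡ 1 (mod 9): since gcd(55, 9) = 1, we get a unique residue mod 495.
    Write x = 38 + 55·t and substitute into x ≡ 1 (mod 9): 55·t ≡ 1 − 38 = -37 (mod 9).
    Reduce coefficients mod 9: 1·t ≡ 8 (mod 9).
    So t ≡ 8 (mod 9).
    Then x = 38 + 55·8 = 478, valid modulo lcm(55, 9) = 495: x ≡ 478 (mod 495).
Verify: 478 mod 5 = 3 ✓, 478 mod 11 = 5 ✓, 478 mod 9 = 1 ✓.

x ≡ 478 (mod 495).


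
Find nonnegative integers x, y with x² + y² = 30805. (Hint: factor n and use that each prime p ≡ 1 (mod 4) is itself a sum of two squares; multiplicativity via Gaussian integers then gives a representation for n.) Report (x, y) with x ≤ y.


Step 1: Factor n = 30805 = 5 · 61 · 101.
Step 2: Check the mod-4 condition on each prime factor: 5 ≡ 1 (mod 4), exponent 1; 61 ≡ 1 (mod 4), exponent 1; 101 ≡ 1 (mod 4), exponent 1.
All primes ≡ 3 (mod 4) appear to even exponent (or don't appear), so by the two-squares theorem n IS expressible as a sum of two squares.
Step 3: Build a representation. Here n = 5 · 61 · 101 is a product of primes ≡ 1 (mod 4). Each prime p ≡ 1 (mod 4) is itself a sum of two squares; find a² by testing p − a² for a perfect square:
  5: 5 − 1² = 4 = 2² ⇒ 5 = 1² + 2².
  61: 61 − 1² = 60, 61 − 2² = 57, 61 − 3² = 52, 61 − 4² = 45, 61 − 5² = 36 = 6² ⇒ 61 = 5² + 6².
  101: 101 − 1² = 100 = 10² ⇒ 101 = 1² + 10².
  Combine using the Brahmagupta–Fibonacci identity (a² + b²)(c² + d²) = (ac − bd)² + (ad + bc)² = (ac + bd)² + (ad − bc)²:
  5 · 61 = 305: from (1² + 2²)(5² + 6²), take (1·5 − 2·6, 1·6 + 2·5) = (5 − 12, 6 + 10) = (-7, 16); dropping signs (only squares matter) gives (7, 16); check 7² + 16² = 49 + 256 = 305 ✓.
  305 · 101 = 30805: from (7² + 16²)(1² + 10²), take (7·1 − 16·10, 7·10 + 16·1) = (7 − 160, 70 + 16) = (-153, 86); dropping signs (only squares matter) gives (153, 86); check 153² + 86² = 23409 + 7396 = 30805 ✓.
Step 4: Order so x ≤ y and verify: 86² + 153² = 7396 + 23409 = 30805 = n. ✓

n = 30805 = 86² + 153² (one valid representation with x ≤ y).


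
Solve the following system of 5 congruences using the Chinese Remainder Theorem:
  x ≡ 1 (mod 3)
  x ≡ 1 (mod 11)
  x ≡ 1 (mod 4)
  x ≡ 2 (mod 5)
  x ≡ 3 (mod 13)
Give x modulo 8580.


Product of moduli M = 3 · 11 · 4 · 5 · 13 = 8580.
Merge one congruence at a time:
  Start: x ≡ 1 (mod 3).
  Combine with x ≡ 1 (mod 11); new modulus lcm = 33.
    Write x = 1 + 3·t and substitute into x ≡ 1 (mod 11): 3·t ≡ 1 − 1 = 0 (mod 11).
    The inverse of 3 mod 11 is 4 (since 3·4 = 12 = 1·11 + 1), so t ≡ 4·0 = 0 ≡ 0 (mod 11).
    Then x = 1 + 3·0 = 1, valid modulo lcm(3, 11) = 33: x ≡ 1 (mod 33).
  Combine with x ≡ 1 (mod 4); new modulus lcm = 132.
    Write x = 1 + 33·t and substitute into x ≡ 1 (mod 4): 33·t ≡ 1 − 1 = 0 (mod 4).
    Reduce coefficients mod 4: 1·t ≡ 0 (mod 4).
    So t ≡ 0 (mod 4).
    Then x = 1 + 33·0 = 1, valid modulo lcm(33, 4) = 132: x ≡ 1 (mod 132).
  Combine with x ≡ 2 (mod 5); new modulus lcm = 660.
    Write x = 1 + 132·t and substitute into x ≡ 2 (mod 5): 132·t ≡ 2 − 1 = 1 (mod 5).
    Reduce coefficients mod 5: 2·t ≡ 1 (mod 5).
    The inverse of 2 mod 5 is 3 (since 2·3 = 6 = 1·5 + 1), so t ≡ 3·1 = 3 ≡ 3 (mod 5).
    Then x = 1 + 132·3 = 397, valid modulo lcm(132, 5) = 660: x ≡ 397 (mod 660).
  Combine with x ≡ 3 (mod 13); new modulus lcm = 8580.
    Write x = 397 + 660·t and substitute into x ≡ 3 (mod 13): 660·t ≡ 3 − 397 = -394 (mod 13).
    Reduce coefficients mod 13: 10·t ≡ 9 (mod 13).
    The inverse of 10 mod 13 is 4 (since 10·4 = 40 = 3·13 + 1), so t ≡ 4·9 = 36 ≡ 10 (mod 13).
    Then x = 397 + 660·10 = 6997, valid modulo lcm(660, 13) = 8580: x ≡ 6997 (mod 8580).
Verify against each original: 6997 mod 3 = 1, 6997 mod 11 = 1, 6997 mod 4 = 1, 6997 mod 5 = 2, 6997 mod 13 = 3.

x ≡ 6997 (mod 8580).


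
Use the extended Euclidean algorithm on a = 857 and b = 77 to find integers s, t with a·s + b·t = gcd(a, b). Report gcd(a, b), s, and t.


Euclidean algorithm on (857, 77) — divide until remainder is 0:
  857 = 11 · 77 + 10
  77 = 7 · 10 + 7
  10 = 1 · 7 + 3
  7 = 2 · 3 + 1
  3 = 3 · 1 + 0
gcd(857, 77) = 1.
Track Bezout coefficients alongside the remainders: start with r₀ = 857 = a·1 + b·0 (s = 1, t = 0) and r₁ = 77 = a·0 + b·1 (s = 0, t = 1); each new remainder r_{k+1} = r_{k-1} − q_k·r_k inherits s_{k+1} = s_{k-1} − q_k·s_k, t_{k+1} = t_{k-1} − q_k·t_k, so r_k = a·s_k + b·t_k at every step:
  q = 11: r = 10, s = 1 − 11·0 = 1, t = 0 − 11·1 = -11  (check: 857·1 + 77·(-11) = 10)
  q = 7: r = 7, s = 0 − 7·1 = -7, t = 1 − 7·(-11) = 78  (check: 857·(-7) + 77·78 = 7)
  q = 1: r = 3, s = 1 − 1·(-7) = 8, t = -11 − 1·78 = -89  (check: 857·8 + 77·(-89) = 3)
  q = 2: r = 1, s = -7 − 2·8 = -23, t = 78 − 2·(-89) = 256  (check: 857·(-23) + 77·256 = 1)
The row with r = 1 (the gcd) gives the Bezout coefficients s = -23, t = 256.
Result: 857 · (-23) + 77 · (256) = 1.

gcd(857, 77) = 1; s = -23, t = 256 (check: 857·(-23) + 77·256 = 1).


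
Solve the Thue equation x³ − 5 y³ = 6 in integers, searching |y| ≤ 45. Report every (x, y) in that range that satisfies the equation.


The equation is x³ - 5y³ = 6. For fixed y, x³ = 5·y³ + 6, so a solution requires the RHS to be a perfect cube.
Strategy: iterate y from -45 to 45, compute RHS = 5·y³ + 6, and check whether it is a (positive or negative) perfect cube.
Check small values of y:
  y = 0: RHS = 6 is not a perfect cube.
  y = 1: RHS = 11 is not a perfect cube.
  y = -1: RHS = 1 = (1)³ ⇒ x = 1 works.
  y = 2: RHS = 46 is not a perfect cube.
  y = -2: RHS = -34 is not a perfect cube.
  y = 3: RHS = 141 is not a perfect cube.
  y = -3: RHS = -129 is not a perfect cube.
Continuing the search up to |y| = 45 finds no further solutions beyond those listed.
Collected solutions: (1, -1).

Solutions (with |y| ≤ 45): (1, -1).


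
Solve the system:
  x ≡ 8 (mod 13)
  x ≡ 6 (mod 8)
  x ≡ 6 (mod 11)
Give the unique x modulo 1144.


Moduli 13, 8, 11 are pairwise coprime; by CRT there is a unique solution modulo M = 13 · 8 · 11 = 1144.
Solve pairwise, accumulating the modulus:
  Start with x ≡ 8 (mod 13).
  Combine with x ≡ 6 (mod 8): since gcd(13, 8) = 1, we get a unique residue mod 104.
    Write x = 8 + 13·t and substitute into x ≡ 6 (mod 8): 13·t ≡ 6 − 8 = -2 (mod 8).
    Reduce coefficients mod 8: 5·t ≡ 6 (mod 8).
    The inverse of 5 mod 8 is 5 (since 5·5 = 25 = 3·8 + 1), so t ≡ 5·6 = 30 ≡ 6 (mod 8).
    Then x = 8 + 13·6 = 86, valid modulo lcm(13, 8) = 104: x ≡ 86 (mod 104).
  Combine with x ≡ 6 (mod 11): since gcd(104, 11) = 1, we get a unique residue mod 1144.
    Write x = 86 + 104·t and substitute into x ≡ 6 (mod 11): 104·t ≡ 6 − 86 = -80 (mod 11).
    Reduce coefficients mod 11: 5·t ≡ 8 (mod 11).
    The inverse of 5 mod 11 is 9 (since 5·9 = 45 = 4·11 + 1), so t ≡ 9·8 = 72 ≡ 6 (mod 11).
    Then x = 86 + 104·6 = 710, valid modulo lcm(104, 11) = 1144: x ≡ 710 (mod 1144).
Verify: 710 mod 13 = 8 ✓, 710 mod 8 = 6 ✓, 710 mod 11 = 6 ✓.

x ≡ 710 (mod 1144).


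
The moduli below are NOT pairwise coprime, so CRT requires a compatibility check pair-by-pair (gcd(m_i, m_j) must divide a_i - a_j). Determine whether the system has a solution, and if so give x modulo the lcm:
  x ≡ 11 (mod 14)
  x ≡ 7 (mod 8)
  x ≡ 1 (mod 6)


Moduli 14, 8, 6 are not pairwise coprime, so CRT works modulo lcm(m_i) when all pairwise compatibility conditions hold.
Pairwise compatibility: gcd(m_i, m_j) must divide a_i - a_j for every pair.
Merge one congruence at a time:
  Start: x ≡ 11 (mod 14).
  Combine with x ≡ 7 (mod 8): gcd(14, 8) = 2; 7 - 11 = -4, which IS divisible by 2, so compatible.
    Write x = 11 + 14·t and substitute into x ≡ 7 (mod 8): 14·t ≡ 7 − 11 = -4 (mod 8).
    Divide the congruence (and modulus) by g = 2: 7·t ≡ -2 (mod 4).
    Reduce coefficients mod 4: 3·t ≡ 2 (mod 4).
    The inverse of 3 mod 4 is 3 (since 3·3 = 9 = 2·4 + 1), so t ≡ 3·2 = 6 ≡ 2 (mod 4).
    Then x = 11 + 14·2 = 39, valid modulo lcm(14, 8) = 56: x ≡ 39 (mod 56).
  Combine with x ≡ 1 (mod 6): gcd(56, 6) = 2; 1 - 39 = -38, which IS divisible by 2, so compatible.
    Write x = 39 + 56·t and substitute into x ≡ 1 (mod 6): 56·t ≡ 1 − 39 = -38 (mod 6).
    Divide the congruence (and modulus) by g = 2: 28·t ≡ -19 (mod 3).
    Reduce coefficients mod 3: 1·t ≡ 2 (mod 3).
    So t ≡ 2 (mod 3).
    Then x = 39 + 56·2 = 151, valid modulo lcm(56, 6) = 168: x ≡ 151 (mod 168).
Verify: 151 mod 14 = 11, 151 mod 8 = 7, 151 mod 6 = 1.

x ≡ 151 (mod 168).


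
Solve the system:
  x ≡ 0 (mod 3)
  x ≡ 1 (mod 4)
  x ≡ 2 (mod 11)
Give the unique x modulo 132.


Moduli 3, 4, 11 are pairwise coprime; by CRT there is a unique solution modulo M = 3 · 4 · 11 = 132.
Solve pairwise, accumulating the modulus:
  Start with x ≡ 0 (mod 3).
  Combine with x ≡ 1 (mod 4): since gcd(3, 4) = 1, we get a unique residue mod 12.
    Write x = 0 + 3·t and substitute into x ≡ 1 (mod 4): 3·t ≡ 1 − 0 = 1 (mod 4).
    The inverse of 3 mod 4 is 3 (since 3·3 = 9 = 2·4 + 1), so t ≡ 3·1 = 3 ≡ 3 (mod 4).
    Then x = 0 + 3·3 = 9, valid modulo lcm(3, 4) = 12: x ≡ 9 (mod 12).
  Combine with x ≡ 2 (mod 11): since gcd(12, 11) = 1, we get a unique residue mod 132.
    Write x = 9 + 12·t and substitute into x ≡ 2 (mod 11): 12·t ≡ 2 − 9 = -7 (mod 11).
    Reduce coefficients mod 11: 1·t ≡ 4 (mod 11).
    So t ≡ 4 (mod 11).
    Then x = 9 + 12·4 = 57, valid modulo lcm(12, 11) = 132: x ≡ 57 (mod 132).
Verify: 57 mod 3 = 0 ✓, 57 mod 4 = 1 ✓, 57 mod 11 = 2 ✓.

x ≡ 57 (mod 132).


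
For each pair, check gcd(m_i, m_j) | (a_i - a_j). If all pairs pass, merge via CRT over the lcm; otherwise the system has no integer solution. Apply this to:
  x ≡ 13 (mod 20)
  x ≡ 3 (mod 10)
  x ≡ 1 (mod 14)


Moduli 20, 10, 14 are not pairwise coprime, so CRT works modulo lcm(m_i) when all pairwise compatibility conditions hold.
Pairwise compatibility: gcd(m_i, m_j) must divide a_i - a_j for every pair.
Merge one congruence at a time:
  Start: x ≡ 13 (mod 20).
  Combine with x ≡ 3 (mod 10): gcd(20, 10) = 10; 3 - 13 = -10, which IS divisible by 10, so compatible.
    Write x = 13 + 20·t and substitute into x ≡ 3 (mod 10): 20·t ≡ 3 − 13 = -10 (mod 10).
    Divide the congruence (and modulus) by g = 10: 2·t ≡ -1 (mod 1).
    Modulo 1 every t works; take t = 0.
    Then x = 13 + 20·0 = 13, valid modulo lcm(20, 10) = 20: x ≡ 13 (mod 20).
  Combine with x ≡ 1 (mod 14): gcd(20, 14) = 2; 1 - 13 = -12, which IS divisible by 2, so compatible.
    Write x = 13 + 20·t and substitute into x ≡ 1 (mod 14): 20·t ≡ 1 − 13 = -12 (mod 14).
    Divide the congruence (and modulus) by g = 2: 10·t ≡ -6 (mod 7).
    Reduce coefficients mod 7: 3·t ≡ 1 (mod 7).
    The inverse of 3 mod 7 is 5 (since 3·5 = 15 = 2·7 + 1), so t ≡ 5·1 = 5 ≡ 5 (mod 7).
    Then x = 13 + 20·5 = 113, valid modulo lcm(20, 14) = 140: x ≡ 113 (mod 140).
Verify: 113 mod 20 = 13, 113 mod 10 = 3, 113 mod 14 = 1.

x ≡ 113 (mod 140).


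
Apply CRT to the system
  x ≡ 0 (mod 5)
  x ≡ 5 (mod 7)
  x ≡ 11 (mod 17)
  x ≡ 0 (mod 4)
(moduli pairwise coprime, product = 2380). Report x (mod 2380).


Product of moduli M = 5 · 7 · 17 · 4 = 2380.
Merge one congruence at a time:
  Start: x ≡ 0 (mod 5).
  Combine with x ≡ 5 (mod 7); new modulus lcm = 35.
    Write x = 0 + 5·t and substitute into x ≡ 5 (mod 7): 5·t ≡ 5 − 0 = 5 (mod 7).
    The inverse of 5 mod 7 is 3 (since 5·3 = 15 = 2·7 + 1), so t ≡ 3·5 = 15 ≡ 1 (mod 7).
    Then x = 0 + 5·1 = 5, valid modulo lcm(5, 7) = 35: x ≡ 5 (mod 35).
  Combine with x ≡ 11 (mod 17); new modulus lcm = 595.
    Write x = 5 + 35·t and substitute into x ≡ 11 (mod 17): 35·t ≡ 11 − 5 = 6 (mod 17).
    Reduce coefficients mod 17: 1·t ≡ 6 (mod 17).
    So t ≡ 6 (mod 17).
    Then x = 5 + 35·6 = 215, valid modulo lcm(35, 17) = 595: x ≡ 215 (mod 595).
  Combine with x ≡ 0 (mod 4); new modulus lcm = 2380.
    Write x = 215 + 595·t and substitute into x ≡ 0 (mod 4): 595·t ≡ 0 − 215 = -215 (mod 4).
    Reduce coefficients mod 4: 3·t ≡ 1 (mod 4).
    The inverse of 3 mod 4 is 3 (since 3·3 = 9 = 2·4 + 1), so t ≡ 3·1 = 3 ≡ 3 (mod 4).
    Then x = 215 + 595·3 = 2000, valid modulo lcm(595, 4) = 2380: x ≡ 2000 (mod 2380).
Verify against each original: 2000 mod 5 = 0, 2000 mod 7 = 5, 2000 mod 17 = 11, 2000 mod 4 = 0.

x ≡ 2000 (mod 2380).


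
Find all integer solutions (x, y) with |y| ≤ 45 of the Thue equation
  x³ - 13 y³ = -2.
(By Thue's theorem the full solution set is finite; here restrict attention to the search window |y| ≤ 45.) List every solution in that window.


The equation is x³ - 13y³ = -2. For fixed y, x³ = 13·y³ − 2, so a solution requires the RHS to be a perfect cube.
Strategy: iterate y from -45 to 45, compute RHS = 13·y³ − 2, and check whether it is a (positive or negative) perfect cube.
Check small values of y:
  y = 0: RHS = -2 is not a perfect cube.
  y = 1: RHS = 11 is not a perfect cube.
  y = -1: RHS = -15 is not a perfect cube.
  y = 2: RHS = 102 is not a perfect cube.
  y = -2: RHS = -106 is not a perfect cube.
  y = 3: RHS = 349 is not a perfect cube.
  y = -3: RHS = -353 is not a perfect cube.
Continuing the search up to |y| = 45 finds no solutions either.
No (x, y) in the scanned range satisfies the equation.

No integer solutions with |y| ≤ 45.


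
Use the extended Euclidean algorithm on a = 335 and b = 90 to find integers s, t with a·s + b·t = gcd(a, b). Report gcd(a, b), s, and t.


Euclidean algorithm on (335, 90) — divide until remainder is 0:
  335 = 3 · 90 + 65
  90 = 1 · 65 + 25
  65 = 2 · 25 + 15
  25 = 1 · 15 + 10
  15 = 1 · 10 + 5
  10 = 2 · 5 + 0
gcd(335, 90) = 5.
Track Bezout coefficients alongside the remainders: start with r₀ = 335 = a·1 + b·0 (s = 1, t = 0) and r₁ = 90 = a·0 + b·1 (s = 0, t = 1); each new remainder r_{k+1} = r_{k-1} − q_k·r_k inherits s_{k+1} = s_{k-1} − q_k·s_k, t_{k+1} = t_{k-1} − q_k·t_k, so r_k = a·s_k + b·t_k at every step:
  q = 3: r = 65, s = 1 − 3·0 = 1, t = 0 − 3·1 = -3  (check: 335·1 + 90·(-3) = 65)
  q = 1: r = 25, s = 0 − 1·1 = -1, t = 1 − 1·(-3) = 4  (check: 335·(-1) + 90·4 = 25)
  q = 2: r = 15, s = 1 − 2·(-1) = 3, t = -3 − 2·4 = -11  (check: 335·3 + 90·(-11) = 15)
  q = 1: r = 10, s = -1 − 1·3 = -4, t = 4 − 1·(-11) = 15  (check: 335·(-4) + 90·15 = 10)
  q = 1: r = 5, s = 3 − 1·(-4) = 7, t = -11 − 1·15 = -26  (check: 335·7 + 90·(-26) = 5)
The row with r = 5 (the gcd) gives the Bezout coefficients s = 7, t = -26.
Result: 335 · (7) + 90 · (-26) = 5.

gcd(335, 90) = 5; s = 7, t = -26 (check: 335·7 + 90·(-26) = 5).
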